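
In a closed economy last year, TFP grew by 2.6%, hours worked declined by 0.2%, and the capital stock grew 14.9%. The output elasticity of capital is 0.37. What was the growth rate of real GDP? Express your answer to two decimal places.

Labor's share = 1 − 0.37 = 0.63.
The capital stock: 0.37 × 14.9 = 5.513 pp.
Hours worked: 0.63 × (-0.2) = -0.126 pp.
Output growth = 2.6 + 5.387 = 7.987%.

7.99%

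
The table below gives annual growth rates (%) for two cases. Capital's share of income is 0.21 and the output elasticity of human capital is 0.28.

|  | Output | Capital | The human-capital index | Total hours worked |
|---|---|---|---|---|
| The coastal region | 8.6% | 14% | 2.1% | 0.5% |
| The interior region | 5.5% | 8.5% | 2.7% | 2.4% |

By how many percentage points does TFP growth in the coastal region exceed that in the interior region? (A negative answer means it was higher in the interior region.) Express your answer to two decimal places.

3.08 percentage points

Labor's share = 1 − 0.21 − 0.28 = 0.51.
The coastal region: TFP = 8.6 − 2.94 − 0.588 − 0.255 = 4.817%.
The interior region: TFP = 5.5 − 1.785 − 0.756 − 1.224 = 1.735%.
Difference = 4.817 − (1.735) = 3.082 pp.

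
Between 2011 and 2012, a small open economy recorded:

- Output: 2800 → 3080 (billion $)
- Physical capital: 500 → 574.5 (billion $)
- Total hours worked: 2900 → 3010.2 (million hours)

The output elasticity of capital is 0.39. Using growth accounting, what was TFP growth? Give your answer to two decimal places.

Output growth = (3080 − 2800) / 2800 = 10%.
Physical capital growth = (574.5 − 500) / 500 = 14.9%.
Total hours worked growth = (3010.2 − 2900) / 2900 = 3.8%.
Labor's share = 1 − 0.39 = 0.61.
Physical capital: 0.39 × 14.9 = 5.811 pp.
Total hours worked: 0.61 × 3.8 = 2.318 pp.
TFP growth = 10 − 8.129 = 1.871%.

TFP growth was 1.87%.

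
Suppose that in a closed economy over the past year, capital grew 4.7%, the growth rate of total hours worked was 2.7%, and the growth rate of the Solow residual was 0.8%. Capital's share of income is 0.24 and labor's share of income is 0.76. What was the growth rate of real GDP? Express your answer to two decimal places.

Labor's share = 1 − 0.24 = 0.76.
Capital: 0.24 × 4.7 = 1.128 pp.
Total hours worked: 0.76 × 2.7 = 2.052 pp.
Output growth = 0.8 + 3.18 = 3.98%.

Real GDP growth was 3.98%.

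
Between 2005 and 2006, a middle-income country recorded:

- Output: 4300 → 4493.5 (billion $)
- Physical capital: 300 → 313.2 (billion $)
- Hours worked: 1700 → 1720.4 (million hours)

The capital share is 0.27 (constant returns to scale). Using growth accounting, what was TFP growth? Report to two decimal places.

2.44%

Output growth = (4493.5 − 4300) / 4300 = 4.5%.
Physical capital growth = (313.2 − 300) / 300 = 4.4%.
Hours worked growth = (1720.4 − 1700) / 1700 = 1.2%.
Labor's share = 1 − 0.27 = 0.73.
Physical capital: 0.27 × 4.4 = 1.188 pp.
Hours worked: 0.73 × 1.2 = 0.876 pp.
TFP growth = 4.5 − 2.064 = 2.436%.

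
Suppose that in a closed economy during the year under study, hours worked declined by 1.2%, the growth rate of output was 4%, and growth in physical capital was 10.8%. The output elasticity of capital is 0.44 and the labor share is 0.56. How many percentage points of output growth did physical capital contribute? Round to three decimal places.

Contribution = share × growth = 0.44 × 10.8 = 4.752 pp.

4.752 percentage points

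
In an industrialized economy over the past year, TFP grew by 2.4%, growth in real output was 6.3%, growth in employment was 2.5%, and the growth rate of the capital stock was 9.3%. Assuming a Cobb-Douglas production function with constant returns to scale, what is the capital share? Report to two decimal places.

gY = gA + α·gK + (1−α)·gL, so gY − gA − gL = α(gK − gL).
6.3 − 2.4 − 2.5 = α × (9.3 − 2.5).
1.4 = 6.8 α, so α = 0.2059.

The capital share is 0.21.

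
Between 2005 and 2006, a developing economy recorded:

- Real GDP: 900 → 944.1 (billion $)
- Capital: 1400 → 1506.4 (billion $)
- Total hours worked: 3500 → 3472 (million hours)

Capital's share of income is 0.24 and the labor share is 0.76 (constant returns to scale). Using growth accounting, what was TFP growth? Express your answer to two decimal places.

3.68%

Real GDP growth = (944.1 − 900) / 900 = 4.9%.
Capital growth = (1506.4 − 1400) / 1400 = 7.6%.
Total hours worked growth = (3472 − 3500) / 3500 = -0.8%.
Labor's share = 1 − 0.24 = 0.76.
Capital: 0.24 × 7.6 = 1.824 pp.
Total hours worked: 0.76 × (-0.8) = -0.608 pp.
TFP growth = 4.9 − 1.216 = 3.684%.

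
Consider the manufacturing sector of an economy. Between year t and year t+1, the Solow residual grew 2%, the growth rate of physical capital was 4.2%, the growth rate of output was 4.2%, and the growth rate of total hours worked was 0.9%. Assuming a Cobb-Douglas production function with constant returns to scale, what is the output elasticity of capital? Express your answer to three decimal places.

gY = gA + α·gK + (1−α)·gL, so gY − gA − gL = α(gK − gL).
4.2 − 2 − 0.9 = α × (4.2 − 0.9).
1.3 = 3.3 α, so α = 0.39394.

The output elasticity of capital is 0.394.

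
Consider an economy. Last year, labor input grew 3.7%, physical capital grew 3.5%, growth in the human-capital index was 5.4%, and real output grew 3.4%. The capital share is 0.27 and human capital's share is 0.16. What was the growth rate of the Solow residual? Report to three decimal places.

Labor's share = 1 − 0.27 − 0.16 = 0.57.
Physical capital: 0.27 × 3.5 = 0.945 pp.
The human-capital index: 0.16 × 5.4 = 0.864 pp.
Labor input: 0.57 × 3.7 = 2.109 pp.
TFP growth = 3.4 − 3.918 = -0.518%.

-0.518%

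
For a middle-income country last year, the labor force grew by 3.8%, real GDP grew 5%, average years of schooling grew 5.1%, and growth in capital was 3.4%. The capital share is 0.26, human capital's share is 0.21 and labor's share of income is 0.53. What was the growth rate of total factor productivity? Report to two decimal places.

Labor's share = 1 − 0.26 − 0.21 = 0.53.
Capital: 0.26 × 3.4 = 0.884 pp.
Average years of schooling: 0.21 × 5.1 = 1.071 pp.
The labor force: 0.53 × 3.8 = 2.014 pp.
TFP growth = 5 − 3.969 = 1.031%.

1.03%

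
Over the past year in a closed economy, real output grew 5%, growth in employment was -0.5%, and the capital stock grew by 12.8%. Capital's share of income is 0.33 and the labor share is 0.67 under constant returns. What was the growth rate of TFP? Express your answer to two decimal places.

Labor's share = 1 − 0.33 = 0.67.
The capital stock: 0.33 × 12.8 = 4.224 pp.
Employment: 0.67 × (-0.5) = -0.335 pp.
TFP growth = 5 − 3.889 = 1.111%.

TFP growth was 1.11%.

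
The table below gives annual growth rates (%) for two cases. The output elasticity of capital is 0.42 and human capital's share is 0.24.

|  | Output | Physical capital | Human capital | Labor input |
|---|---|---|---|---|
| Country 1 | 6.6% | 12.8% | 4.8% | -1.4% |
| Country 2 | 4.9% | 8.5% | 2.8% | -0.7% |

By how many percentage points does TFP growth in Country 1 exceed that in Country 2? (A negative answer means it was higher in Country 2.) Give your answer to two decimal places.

-0.35 percentage points

Labor's share = 1 − 0.42 − 0.24 = 0.34.
Country 1: TFP = 6.6 − 5.376 − 1.152 + 0.476 = 0.548%.
Country 2: TFP = 4.9 − 3.57 − 0.672 + 0.238 = 0.896%.
Difference = 0.548 − (0.896) = -0.348 pp.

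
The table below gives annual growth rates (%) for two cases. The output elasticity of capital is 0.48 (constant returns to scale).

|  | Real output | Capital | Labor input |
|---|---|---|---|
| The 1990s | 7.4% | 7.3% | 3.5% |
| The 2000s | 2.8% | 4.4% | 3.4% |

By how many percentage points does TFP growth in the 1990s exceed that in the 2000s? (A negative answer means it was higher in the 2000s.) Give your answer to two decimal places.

Labor's share = 1 − 0.48 = 0.52.
The 1990s: TFP = 7.4 − 3.504 − 1.82 = 2.076%.
The 2000s: TFP = 2.8 − 2.112 − 1.768 = -1.08%.
Difference = 2.076 − (-1.08) = 3.156 pp.

3.16 percentage points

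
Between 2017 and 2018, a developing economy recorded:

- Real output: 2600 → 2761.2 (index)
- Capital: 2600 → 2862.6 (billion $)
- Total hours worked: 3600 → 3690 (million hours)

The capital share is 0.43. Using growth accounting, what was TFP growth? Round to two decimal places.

Real output growth = (2761.2 − 2600) / 2600 = 6.2%.
Capital growth = (2862.6 − 2600) / 2600 = 10.1%.
Total hours worked growth = (3690 − 3600) / 3600 = 2.5%.
Labor's share = 1 − 0.43 = 0.57.
Capital: 0.43 × 10.1 = 4.343 pp.
Total hours worked: 0.57 × 2.5 = 1.425 pp.
TFP growth = 6.2 − 5.768 = 0.432%.

0.43%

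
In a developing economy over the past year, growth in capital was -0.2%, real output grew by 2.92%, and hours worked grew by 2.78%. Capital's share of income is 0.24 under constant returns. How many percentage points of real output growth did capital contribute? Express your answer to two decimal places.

Contribution = share × growth = 0.24 × (-0.2) = -0.048 pp.

-0.05 percentage points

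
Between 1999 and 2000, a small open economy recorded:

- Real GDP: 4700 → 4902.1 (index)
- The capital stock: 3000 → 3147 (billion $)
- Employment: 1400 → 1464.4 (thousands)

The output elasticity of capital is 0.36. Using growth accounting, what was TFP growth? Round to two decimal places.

-0.41%

Real GDP growth = (4902.1 − 4700) / 4700 = 4.3%.
The capital stock growth = (3147 − 3000) / 3000 = 4.9%.
Employment growth = (1464.4 − 1400) / 1400 = 4.6%.
Labor's share = 1 − 0.36 = 0.64.
The capital stock: 0.36 × 4.9 = 1.764 pp.
Employment: 0.64 × 4.6 = 2.944 pp.
TFP growth = 4.3 − 4.708 = -0.408%.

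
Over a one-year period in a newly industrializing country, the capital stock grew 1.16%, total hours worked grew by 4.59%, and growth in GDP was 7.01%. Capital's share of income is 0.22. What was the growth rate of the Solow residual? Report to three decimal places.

3.175%

Labor's share = 1 − 0.22 = 0.78.
The capital stock: 0.22 × 1.16 = 0.2552 pp.
Total hours worked: 0.78 × 4.59 = 3.5802 pp.
TFP growth = 7.01 − 3.8354 = 3.1746%.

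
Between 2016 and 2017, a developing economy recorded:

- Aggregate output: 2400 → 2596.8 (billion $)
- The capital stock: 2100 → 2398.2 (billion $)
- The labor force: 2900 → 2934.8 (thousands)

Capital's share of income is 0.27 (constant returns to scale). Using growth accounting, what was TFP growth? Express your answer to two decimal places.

Aggregate output growth = (2596.8 − 2400) / 2400 = 8.2%.
The capital stock growth = (2398.2 − 2100) / 2100 = 14.2%.
The labor force growth = (2934.8 − 2900) / 2900 = 1.2%.
Labor's share = 1 − 0.27 = 0.73.
The capital stock: 0.27 × 14.2 = 3.834 pp.
The labor force: 0.73 × 1.2 = 0.876 pp.
TFP growth = 8.2 − 4.71 = 3.49%.

TFP growth was 3.49%.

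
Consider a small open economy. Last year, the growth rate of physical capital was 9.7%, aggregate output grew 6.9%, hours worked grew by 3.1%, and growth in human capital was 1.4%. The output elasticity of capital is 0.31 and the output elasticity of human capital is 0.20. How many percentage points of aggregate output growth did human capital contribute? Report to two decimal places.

Contribution = share × growth = 0.2 × 1.4 = 0.28 pp.

0.28 pp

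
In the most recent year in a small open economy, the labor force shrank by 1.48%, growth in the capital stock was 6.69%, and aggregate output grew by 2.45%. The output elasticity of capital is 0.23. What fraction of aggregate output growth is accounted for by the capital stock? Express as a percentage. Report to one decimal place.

The capital stock accounted for 62.8% of growth.

The capital stock contributed 0.23 × 6.69 = 1.5387 pp.
Share of growth = 1.5387 / 2.45 × 100 = 62.804%.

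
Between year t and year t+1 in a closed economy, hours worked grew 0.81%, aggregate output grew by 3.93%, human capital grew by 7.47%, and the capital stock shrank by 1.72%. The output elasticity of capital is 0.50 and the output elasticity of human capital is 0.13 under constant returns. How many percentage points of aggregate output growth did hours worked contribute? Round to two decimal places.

Labor's share = 1 − 0.5 − 0.13 = 0.37.
Contribution = share × growth = 0.37 × 0.81 = 0.2997 pp.

0.30 percentage points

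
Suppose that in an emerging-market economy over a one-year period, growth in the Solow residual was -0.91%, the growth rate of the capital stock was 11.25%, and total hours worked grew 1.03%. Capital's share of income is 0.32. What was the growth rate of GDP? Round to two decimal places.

3.39%

Labor's share = 1 − 0.32 = 0.68.
The capital stock: 0.32 × 11.25 = 3.6 pp.
Total hours worked: 0.68 × 1.03 = 0.7004 pp.
Output growth = -0.91 + 4.3004 = 3.3904%.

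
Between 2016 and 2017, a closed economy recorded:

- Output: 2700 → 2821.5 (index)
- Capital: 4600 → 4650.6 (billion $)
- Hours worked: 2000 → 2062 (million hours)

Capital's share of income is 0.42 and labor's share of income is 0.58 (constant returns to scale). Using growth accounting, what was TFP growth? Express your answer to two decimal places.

Output growth = (2821.5 − 2700) / 2700 = 4.5%.
Capital growth = (4650.6 − 4600) / 4600 = 1.1%.
Hours worked growth = (2062 − 2000) / 2000 = 3.1%.
Labor's share = 1 − 0.42 = 0.58.
Capital: 0.42 × 1.1 = 0.462 pp.
Hours worked: 0.58 × 3.1 = 1.798 pp.
TFP growth = 4.5 − 2.26 = 2.24%.

2.24%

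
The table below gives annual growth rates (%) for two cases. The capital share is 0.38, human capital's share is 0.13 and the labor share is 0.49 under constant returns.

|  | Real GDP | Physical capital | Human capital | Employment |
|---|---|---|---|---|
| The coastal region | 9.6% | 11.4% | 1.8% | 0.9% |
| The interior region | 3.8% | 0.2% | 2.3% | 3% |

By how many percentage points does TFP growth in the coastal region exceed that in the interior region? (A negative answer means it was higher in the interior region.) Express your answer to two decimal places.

2.64 percentage points

Labor's share = 1 − 0.38 − 0.13 = 0.49.
The coastal region: TFP = 9.6 − 4.332 − 0.234 − 0.441 = 4.593%.
The interior region: TFP = 3.8 − 0.076 − 0.299 − 1.47 = 1.955%.
Difference = 4.593 − (1.955) = 2.638 pp.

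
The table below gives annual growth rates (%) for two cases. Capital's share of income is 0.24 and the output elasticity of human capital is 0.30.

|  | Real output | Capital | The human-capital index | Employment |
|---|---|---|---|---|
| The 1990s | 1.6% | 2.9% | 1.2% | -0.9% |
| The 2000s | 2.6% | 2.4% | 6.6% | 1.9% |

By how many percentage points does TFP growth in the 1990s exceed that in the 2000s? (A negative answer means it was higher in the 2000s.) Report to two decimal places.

1.79 percentage points

Labor's share = 1 − 0.24 − 0.3 = 0.46.
The 1990s: TFP = 1.6 − 0.696 − 0.36 + 0.414 = 0.958%.
The 2000s: TFP = 2.6 − 0.576 − 1.98 − 0.874 = -0.83%.
Difference = 0.958 − (-0.83) = 1.788 pp.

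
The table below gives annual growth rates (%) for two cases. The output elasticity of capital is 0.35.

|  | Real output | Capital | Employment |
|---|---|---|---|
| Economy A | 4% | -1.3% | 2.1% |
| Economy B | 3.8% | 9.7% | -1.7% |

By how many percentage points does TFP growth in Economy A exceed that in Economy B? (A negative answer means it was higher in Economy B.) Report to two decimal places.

Labor's share = 1 − 0.35 = 0.65.
Economy A: TFP = 4 + 0.455 − 1.365 = 3.09%.
Economy B: TFP = 3.8 − 3.395 + 1.105 = 1.51%.
Difference = 3.09 − (1.51) = 1.58 pp.

1.58 percentage points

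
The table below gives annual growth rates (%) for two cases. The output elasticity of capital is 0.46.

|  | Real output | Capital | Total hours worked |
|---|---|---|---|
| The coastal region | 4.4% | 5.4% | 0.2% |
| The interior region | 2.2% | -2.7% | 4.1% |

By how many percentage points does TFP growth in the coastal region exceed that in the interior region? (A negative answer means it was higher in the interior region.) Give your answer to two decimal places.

0.58 percentage points

Labor's share = 1 − 0.46 = 0.54.
The coastal region: TFP = 4.4 − 2.484 − 0.108 = 1.808%.
The interior region: TFP = 2.2 + 1.242 − 2.214 = 1.228%.
Difference = 1.808 − (1.228) = 0.58 pp.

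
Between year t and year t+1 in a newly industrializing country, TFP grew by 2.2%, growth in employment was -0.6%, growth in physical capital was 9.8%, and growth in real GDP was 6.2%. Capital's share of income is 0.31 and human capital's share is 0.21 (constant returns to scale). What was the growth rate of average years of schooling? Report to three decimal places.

Average years of schooling growth was 5.952%.

Labor's share = 1 − 0.31 − 0.21 = 0.48.
gY = gA + 0.31×9.8 + 0.48×(-0.6) + 0.21×g.
0.21×g = 6.2 − 2.2 − 2.75 = 1.25.
g = 1.25 / 0.21 = 5.95238%.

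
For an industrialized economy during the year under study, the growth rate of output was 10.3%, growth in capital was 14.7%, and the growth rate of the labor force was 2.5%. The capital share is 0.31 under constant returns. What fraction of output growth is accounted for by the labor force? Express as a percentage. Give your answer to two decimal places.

Labor's share = 1 − 0.31 = 0.69.
The labor force contributed 0.69 × 2.5 = 1.725 pp.
Share of growth = 1.725 / 10.3 × 100 = 16.7476%.

The labor force accounted for 16.75% of growth.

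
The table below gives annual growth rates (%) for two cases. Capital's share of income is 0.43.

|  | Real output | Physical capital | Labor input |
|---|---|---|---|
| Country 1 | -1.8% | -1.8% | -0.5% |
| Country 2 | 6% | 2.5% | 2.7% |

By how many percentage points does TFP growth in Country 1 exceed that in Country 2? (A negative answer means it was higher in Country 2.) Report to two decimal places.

-4.13 percentage points

Labor's share = 1 − 0.43 = 0.57.
Country 1: TFP = -1.8 + 0.774 + 0.285 = -0.741%.
Country 2: TFP = 6 − 1.075 − 1.539 = 3.386%.
Difference = -0.741 − (3.386) = -4.127 pp.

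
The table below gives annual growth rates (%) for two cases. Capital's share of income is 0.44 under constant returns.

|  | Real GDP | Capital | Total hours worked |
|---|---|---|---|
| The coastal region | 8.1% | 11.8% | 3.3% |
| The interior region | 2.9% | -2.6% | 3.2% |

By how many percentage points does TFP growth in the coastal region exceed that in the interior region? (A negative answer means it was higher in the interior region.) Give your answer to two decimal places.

-1.19 percentage points

Labor's share = 1 − 0.44 = 0.56.
The coastal region: TFP = 8.1 − 5.192 − 1.848 = 1.06%.
The interior region: TFP = 2.9 + 1.144 − 1.792 = 2.252%.
Difference = 1.06 − (2.252) = -1.192 pp.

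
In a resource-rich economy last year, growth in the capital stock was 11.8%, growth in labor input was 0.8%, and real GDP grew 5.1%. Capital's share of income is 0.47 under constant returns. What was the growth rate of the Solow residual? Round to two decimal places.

-0.87%

Labor's share = 1 − 0.47 = 0.53.
The capital stock: 0.47 × 11.8 = 5.546 pp.
Labor input: 0.53 × 0.8 = 0.424 pp.
TFP growth = 5.1 − 5.97 = -0.87%.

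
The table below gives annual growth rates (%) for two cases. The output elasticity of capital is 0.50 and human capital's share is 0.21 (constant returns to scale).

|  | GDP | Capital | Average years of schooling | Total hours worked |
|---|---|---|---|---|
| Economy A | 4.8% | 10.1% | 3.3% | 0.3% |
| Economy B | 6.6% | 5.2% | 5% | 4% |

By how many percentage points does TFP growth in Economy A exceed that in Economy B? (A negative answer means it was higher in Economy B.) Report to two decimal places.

Labor's share = 1 − 0.5 − 0.21 = 0.29.
Economy A: TFP = 4.8 − 5.05 − 0.693 − 0.087 = -1.03%.
Economy B: TFP = 6.6 − 2.6 − 1.05 − 1.16 = 1.79%.
Difference = -1.03 − (1.79) = -2.82 pp.

-2.82 percentage points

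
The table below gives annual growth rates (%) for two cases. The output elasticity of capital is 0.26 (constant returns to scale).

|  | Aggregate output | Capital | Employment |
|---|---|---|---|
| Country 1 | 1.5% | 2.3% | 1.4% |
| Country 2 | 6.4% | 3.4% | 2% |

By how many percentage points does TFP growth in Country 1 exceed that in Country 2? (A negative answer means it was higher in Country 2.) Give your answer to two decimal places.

-4.17 percentage points

Labor's share = 1 − 0.26 = 0.74.
Country 1: TFP = 1.5 − 0.598 − 1.036 = -0.134%.
Country 2: TFP = 6.4 − 0.884 − 1.48 = 4.036%.
Difference = -0.134 − (4.036) = -4.17 pp.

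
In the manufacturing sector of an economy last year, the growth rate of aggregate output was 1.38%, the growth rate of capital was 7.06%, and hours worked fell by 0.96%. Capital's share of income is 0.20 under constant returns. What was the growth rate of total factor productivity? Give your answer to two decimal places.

Total factor productivity grew 0.74%.

Labor's share = 1 − 0.2 = 0.8.
Capital: 0.2 × 7.06 = 1.412 pp.
Hours worked: 0.8 × (-0.96) = -0.768 pp.
TFP growth = 1.38 − 0.644 = 0.736%.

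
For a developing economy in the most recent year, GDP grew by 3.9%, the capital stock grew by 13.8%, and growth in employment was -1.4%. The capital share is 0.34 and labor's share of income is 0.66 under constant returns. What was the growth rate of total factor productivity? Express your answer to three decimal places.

0.132%

Labor's share = 1 − 0.34 = 0.66.
The capital stock: 0.34 × 13.8 = 4.692 pp.
Employment: 0.66 × (-1.4) = -0.924 pp.
TFP growth = 3.9 − 3.768 = 0.132%.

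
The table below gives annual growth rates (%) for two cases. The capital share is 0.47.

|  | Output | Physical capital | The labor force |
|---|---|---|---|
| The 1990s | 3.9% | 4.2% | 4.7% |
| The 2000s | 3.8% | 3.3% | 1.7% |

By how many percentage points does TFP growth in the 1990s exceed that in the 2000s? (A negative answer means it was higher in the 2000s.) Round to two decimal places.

Labor's share = 1 − 0.47 = 0.53.
The 1990s: TFP = 3.9 − 1.974 − 2.491 = -0.565%.
The 2000s: TFP = 3.8 − 1.551 − 0.901 = 1.348%.
Difference = -0.565 − (1.348) = -1.913 pp.

-1.91 percentage points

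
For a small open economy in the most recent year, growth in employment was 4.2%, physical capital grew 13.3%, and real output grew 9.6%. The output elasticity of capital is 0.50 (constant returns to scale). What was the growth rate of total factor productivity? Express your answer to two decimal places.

Total factor productivity growth was 0.85%.

Labor's share = 1 − 0.5 = 0.5.
Physical capital: 0.5 × 13.3 = 6.65 pp.
Employment: 0.5 × 4.2 = 2.1 pp.
TFP growth = 9.6 − 8.75 = 0.85%.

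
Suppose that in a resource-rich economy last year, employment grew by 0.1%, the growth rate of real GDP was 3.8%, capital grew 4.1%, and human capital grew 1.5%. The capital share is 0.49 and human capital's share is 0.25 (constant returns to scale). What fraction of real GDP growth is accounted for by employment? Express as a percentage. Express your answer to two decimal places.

Labor's share = 1 − 0.49 − 0.25 = 0.26.
Employment contributed 0.26 × 0.1 = 0.026 pp.
Share of growth = 0.026 / 3.8 × 100 = 0.6842%.

0.68%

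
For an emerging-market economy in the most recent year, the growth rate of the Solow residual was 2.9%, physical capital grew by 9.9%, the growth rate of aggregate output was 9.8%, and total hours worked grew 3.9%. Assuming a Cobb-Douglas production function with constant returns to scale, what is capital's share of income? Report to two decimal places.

gY = gA + α·gK + (1−α)·gL, so gY − gA − gL = α(gK − gL).
9.8 − 2.9 − 3.9 = α × (9.9 − 3.9).
3 = 6 α, so α = 0.5.

0.50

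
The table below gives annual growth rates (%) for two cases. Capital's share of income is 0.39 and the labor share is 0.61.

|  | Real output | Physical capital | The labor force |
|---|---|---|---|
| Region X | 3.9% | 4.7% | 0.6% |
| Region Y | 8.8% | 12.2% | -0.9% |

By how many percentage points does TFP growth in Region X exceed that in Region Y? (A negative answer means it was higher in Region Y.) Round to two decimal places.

-2.89 percentage points

Labor's share = 1 − 0.39 = 0.61.
Region X: TFP = 3.9 − 1.833 − 0.366 = 1.701%.
Region Y: TFP = 8.8 − 4.758 + 0.549 = 4.591%.
Difference = 1.701 − (4.591) = -2.89 pp.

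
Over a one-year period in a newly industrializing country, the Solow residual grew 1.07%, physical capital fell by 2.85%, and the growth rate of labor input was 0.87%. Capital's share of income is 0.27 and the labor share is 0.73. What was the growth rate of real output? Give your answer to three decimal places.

Labor's share = 1 − 0.27 = 0.73.
Physical capital: 0.27 × (-2.85) = -0.7695 pp.
Labor input: 0.73 × 0.87 = 0.6351 pp.
Output growth = 1.07 + (-0.1344) = 0.9356%.

Real output grew 0.936%.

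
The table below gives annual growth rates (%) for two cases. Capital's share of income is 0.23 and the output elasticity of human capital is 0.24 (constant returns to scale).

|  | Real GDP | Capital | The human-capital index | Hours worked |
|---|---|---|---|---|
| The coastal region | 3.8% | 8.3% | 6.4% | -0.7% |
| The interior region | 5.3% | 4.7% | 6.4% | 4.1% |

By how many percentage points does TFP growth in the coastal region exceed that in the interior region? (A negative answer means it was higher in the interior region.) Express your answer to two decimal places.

Labor's share = 1 − 0.23 − 0.24 = 0.53.
The coastal region: TFP = 3.8 − 1.909 − 1.536 + 0.371 = 0.726%.
The interior region: TFP = 5.3 − 1.081 − 1.536 − 2.173 = 0.51%.
Difference = 0.726 − (0.51) = 0.216 pp.

0.22 percentage points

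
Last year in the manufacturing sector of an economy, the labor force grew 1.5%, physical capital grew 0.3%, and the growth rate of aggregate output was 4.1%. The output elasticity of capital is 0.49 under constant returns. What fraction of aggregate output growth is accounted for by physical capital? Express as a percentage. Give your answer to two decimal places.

Physical capital contributed 0.49 × 0.3 = 0.147 pp.
Share of growth = 0.147 / 4.1 × 100 = 3.5854%.

Physical capital accounted for 3.59% of growth.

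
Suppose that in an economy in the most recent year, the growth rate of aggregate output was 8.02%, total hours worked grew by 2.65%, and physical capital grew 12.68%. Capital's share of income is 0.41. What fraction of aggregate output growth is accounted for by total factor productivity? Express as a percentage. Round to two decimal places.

Labor's share = 1 − 0.41 = 0.59.
Physical capital: 0.41 × 12.68 = 5.1988 pp.
Total hours worked: 0.59 × 2.65 = 1.5635 pp.
TFP growth = 8.02 − 6.7623 = 1.2577%.
TFP share of growth = 1.2577 / 8.02 × 100 = 15.682%.

15.68%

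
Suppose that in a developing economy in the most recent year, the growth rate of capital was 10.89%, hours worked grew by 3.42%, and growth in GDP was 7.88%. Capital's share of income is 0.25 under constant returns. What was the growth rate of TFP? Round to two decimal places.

2.59%

Labor's share = 1 − 0.25 = 0.75.
Capital: 0.25 × 10.89 = 2.7225 pp.
Hours worked: 0.75 × 3.42 = 2.565 pp.
TFP growth = 7.88 − 5.2875 = 2.5925%.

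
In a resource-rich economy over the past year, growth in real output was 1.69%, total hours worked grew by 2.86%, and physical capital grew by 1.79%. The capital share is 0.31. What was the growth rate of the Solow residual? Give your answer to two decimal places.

-0.84%

Labor's share = 1 − 0.31 = 0.69.
Physical capital: 0.31 × 1.79 = 0.5549 pp.
Total hours worked: 0.69 × 2.86 = 1.9734 pp.
TFP growth = 1.69 − 2.5283 = -0.8383%.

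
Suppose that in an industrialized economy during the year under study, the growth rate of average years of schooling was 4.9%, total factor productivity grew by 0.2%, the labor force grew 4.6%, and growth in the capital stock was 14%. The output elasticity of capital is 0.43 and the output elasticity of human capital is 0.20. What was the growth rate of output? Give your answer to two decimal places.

Labor's share = 1 − 0.43 − 0.2 = 0.37.
The capital stock: 0.43 × 14 = 6.02 pp.
Average years of schooling: 0.2 × 4.9 = 0.98 pp.
The labor force: 0.37 × 4.6 = 1.702 pp.
Output growth = 0.2 + 8.702 = 8.902%.

Output grew 8.90%.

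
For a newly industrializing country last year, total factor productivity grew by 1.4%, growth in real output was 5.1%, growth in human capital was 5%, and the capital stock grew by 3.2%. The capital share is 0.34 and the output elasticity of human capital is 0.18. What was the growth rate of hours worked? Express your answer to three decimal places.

Hours worked grew 3.567%.

Labor's share = 1 − 0.34 − 0.18 = 0.48.
gY = gA + 0.34×3.2 + 0.18×5 + 0.48×g.
0.48×g = 5.1 − 1.4 − 1.988 = 1.712.
g = 1.712 / 0.48 = 3.56667%.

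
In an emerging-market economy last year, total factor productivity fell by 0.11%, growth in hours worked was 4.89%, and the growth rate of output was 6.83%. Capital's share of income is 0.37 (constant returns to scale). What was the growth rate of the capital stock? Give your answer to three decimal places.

The capital stock grew 10.431%.

Labor's share = 1 − 0.37 = 0.63.
gY = gA + 0.63×4.89 + 0.37×g.
0.37×g = 6.83 + 0.11 − 3.0807 = 3.8593.
g = 3.8593 / 0.37 = 10.43054%.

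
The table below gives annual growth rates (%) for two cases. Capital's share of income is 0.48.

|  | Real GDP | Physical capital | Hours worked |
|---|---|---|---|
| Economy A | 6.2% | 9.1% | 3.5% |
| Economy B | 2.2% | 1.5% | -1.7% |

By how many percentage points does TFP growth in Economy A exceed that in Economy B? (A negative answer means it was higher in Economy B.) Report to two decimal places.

-2.35 percentage points

Labor's share = 1 − 0.48 = 0.52.
Economy A: TFP = 6.2 − 4.368 − 1.82 = 0.012%.
Economy B: TFP = 2.2 − 0.72 + 0.884 = 2.364%.
Difference = 0.012 − (2.364) = -2.352 pp.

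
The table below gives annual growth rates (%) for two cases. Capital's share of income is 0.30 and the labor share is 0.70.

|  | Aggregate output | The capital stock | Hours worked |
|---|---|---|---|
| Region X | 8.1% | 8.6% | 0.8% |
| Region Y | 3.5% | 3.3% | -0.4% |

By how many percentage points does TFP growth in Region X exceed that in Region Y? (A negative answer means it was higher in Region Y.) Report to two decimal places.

Labor's share = 1 − 0.3 = 0.7.
Region X: TFP = 8.1 − 2.58 − 0.56 = 4.96%.
Region Y: TFP = 3.5 − 0.99 + 0.28 = 2.79%.
Difference = 4.96 − (2.79) = 2.17 pp.

2.17 percentage points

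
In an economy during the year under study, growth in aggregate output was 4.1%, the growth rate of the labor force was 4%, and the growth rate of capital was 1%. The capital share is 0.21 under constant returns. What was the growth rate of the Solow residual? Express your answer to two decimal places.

Labor's share = 1 − 0.21 = 0.79.
Capital: 0.21 × 1 = 0.21 pp.
The labor force: 0.79 × 4 = 3.16 pp.
TFP growth = 4.1 − 3.37 = 0.73%.

0.73%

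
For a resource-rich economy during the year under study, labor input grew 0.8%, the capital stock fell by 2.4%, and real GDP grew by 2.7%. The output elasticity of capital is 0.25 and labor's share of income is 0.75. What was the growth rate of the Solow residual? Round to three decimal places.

2.700%

Labor's share = 1 − 0.25 = 0.75.
The capital stock: 0.25 × (-2.4) = -0.6 pp.
Labor input: 0.75 × 0.8 = 0.6 pp.
TFP growth = 2.7 − 0 = 2.7%.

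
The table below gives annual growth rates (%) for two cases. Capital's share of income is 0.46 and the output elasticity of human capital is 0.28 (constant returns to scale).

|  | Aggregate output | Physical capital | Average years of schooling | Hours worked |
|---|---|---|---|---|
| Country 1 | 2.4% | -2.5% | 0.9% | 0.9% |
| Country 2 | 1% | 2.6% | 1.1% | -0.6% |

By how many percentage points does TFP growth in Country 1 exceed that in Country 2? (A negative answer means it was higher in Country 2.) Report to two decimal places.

Labor's share = 1 − 0.46 − 0.28 = 0.26.
Country 1: TFP = 2.4 + 1.15 − 0.252 − 0.234 = 3.064%.
Country 2: TFP = 1 − 1.196 − 0.308 + 0.156 = -0.348%.
Difference = 3.064 − (-0.348) = 3.412 pp.

3.41 percentage points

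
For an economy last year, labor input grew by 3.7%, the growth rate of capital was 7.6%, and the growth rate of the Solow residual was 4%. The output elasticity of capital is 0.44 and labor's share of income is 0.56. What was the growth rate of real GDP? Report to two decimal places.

9.42%

Labor's share = 1 − 0.44 = 0.56.
Capital: 0.44 × 7.6 = 3.344 pp.
Labor input: 0.56 × 3.7 = 2.072 pp.
Output growth = 4 + 5.416 = 9.416%.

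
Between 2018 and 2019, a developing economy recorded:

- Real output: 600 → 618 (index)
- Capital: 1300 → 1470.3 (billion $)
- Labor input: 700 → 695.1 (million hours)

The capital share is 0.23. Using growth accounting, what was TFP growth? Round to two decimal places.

Real output growth = (618 − 600) / 600 = 3%.
Capital growth = (1470.3 − 1300) / 1300 = 13.1%.
Labor input growth = (695.1 − 700) / 700 = -0.7%.
Labor's share = 1 − 0.23 = 0.77.
Capital: 0.23 × 13.1 = 3.013 pp.
Labor input: 0.77 × (-0.7) = -0.539 pp.
TFP growth = 3 − 2.474 = 0.526%.

0.53%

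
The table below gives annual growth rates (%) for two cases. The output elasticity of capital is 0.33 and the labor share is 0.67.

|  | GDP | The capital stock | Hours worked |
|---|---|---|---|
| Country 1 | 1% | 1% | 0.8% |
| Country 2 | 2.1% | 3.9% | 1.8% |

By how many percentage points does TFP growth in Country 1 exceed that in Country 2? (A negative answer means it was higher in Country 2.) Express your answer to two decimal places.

0.53 percentage points

Labor's share = 1 − 0.33 = 0.67.
Country 1: TFP = 1 − 0.33 − 0.536 = 0.134%.
Country 2: TFP = 2.1 − 1.287 − 1.206 = -0.393%.
Difference = 0.134 − (-0.393) = 0.527 pp.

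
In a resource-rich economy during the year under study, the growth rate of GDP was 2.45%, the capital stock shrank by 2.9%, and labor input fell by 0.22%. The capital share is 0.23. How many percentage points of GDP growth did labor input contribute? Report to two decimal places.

Labor's share = 1 − 0.23 = 0.77.
Contribution = share × growth = 0.77 × (-0.22) = -0.1694 pp.

-0.17 pp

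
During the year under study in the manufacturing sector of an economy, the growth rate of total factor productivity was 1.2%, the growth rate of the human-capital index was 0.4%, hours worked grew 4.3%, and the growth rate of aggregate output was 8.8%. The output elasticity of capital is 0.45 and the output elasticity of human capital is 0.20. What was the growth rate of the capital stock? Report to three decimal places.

13.367%

Labor's share = 1 − 0.45 − 0.2 = 0.35.
gY = gA + 0.2×0.4 + 0.35×4.3 + 0.45×g.
0.45×g = 8.8 − 1.2 − 1.585 = 6.015.
g = 6.015 / 0.45 = 13.36667%.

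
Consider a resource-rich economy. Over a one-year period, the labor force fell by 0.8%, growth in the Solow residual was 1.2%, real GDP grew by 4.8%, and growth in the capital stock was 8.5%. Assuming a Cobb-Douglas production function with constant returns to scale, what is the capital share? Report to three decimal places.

The capital share is 0.473.

gY = gA + α·gK + (1−α)·gL, so gY − gA − gL = α(gK − gL).
4.8 − 1.2 + 0.8 = α × (8.5 − (-0.8)).
4.4 = 9.3 α, so α = 0.47312.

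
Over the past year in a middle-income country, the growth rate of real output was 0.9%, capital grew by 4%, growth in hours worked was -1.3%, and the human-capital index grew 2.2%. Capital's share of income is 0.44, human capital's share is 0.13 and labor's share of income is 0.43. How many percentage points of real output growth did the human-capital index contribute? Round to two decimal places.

Contribution = share × growth = 0.13 × 2.2 = 0.286 pp.

0.29 pp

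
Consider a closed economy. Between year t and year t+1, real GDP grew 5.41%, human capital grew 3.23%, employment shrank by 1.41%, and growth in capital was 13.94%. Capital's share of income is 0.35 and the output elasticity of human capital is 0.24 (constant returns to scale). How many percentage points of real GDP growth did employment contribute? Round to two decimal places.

Labor's share = 1 − 0.35 − 0.24 = 0.41.
Contribution = share × growth = 0.41 × (-1.41) = -0.5781 pp.

-0.58 percentage points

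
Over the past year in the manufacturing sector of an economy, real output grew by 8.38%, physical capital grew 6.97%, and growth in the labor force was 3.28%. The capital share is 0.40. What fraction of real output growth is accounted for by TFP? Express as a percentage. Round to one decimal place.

Labor's share = 1 − 0.4 = 0.6.
Physical capital: 0.4 × 6.97 = 2.788 pp.
The labor force: 0.6 × 3.28 = 1.968 pp.
TFP growth = 8.38 − 4.756 = 3.624%.
TFP share of growth = 3.624 / 8.38 × 100 = 43.246%.

43.2%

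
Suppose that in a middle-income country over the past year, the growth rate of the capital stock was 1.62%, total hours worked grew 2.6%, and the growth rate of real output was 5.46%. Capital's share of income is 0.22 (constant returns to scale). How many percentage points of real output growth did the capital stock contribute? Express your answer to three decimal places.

0.356

Contribution = share × growth = 0.22 × 1.62 = 0.3564 pp.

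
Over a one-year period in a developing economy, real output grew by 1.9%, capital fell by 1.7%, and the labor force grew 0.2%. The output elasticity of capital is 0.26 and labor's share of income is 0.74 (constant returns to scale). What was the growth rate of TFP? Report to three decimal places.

TFP growth was 2.194%.

Labor's share = 1 − 0.26 = 0.74.
Capital: 0.26 × (-1.7) = -0.442 pp.
The labor force: 0.74 × 0.2 = 0.148 pp.
TFP growth = 1.9 + 0.294 = 2.194%.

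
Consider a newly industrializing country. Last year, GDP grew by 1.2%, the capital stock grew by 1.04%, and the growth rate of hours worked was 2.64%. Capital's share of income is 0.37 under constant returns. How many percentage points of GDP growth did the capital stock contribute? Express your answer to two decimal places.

Contribution = share × growth = 0.37 × 1.04 = 0.3848 pp.

0.38 pp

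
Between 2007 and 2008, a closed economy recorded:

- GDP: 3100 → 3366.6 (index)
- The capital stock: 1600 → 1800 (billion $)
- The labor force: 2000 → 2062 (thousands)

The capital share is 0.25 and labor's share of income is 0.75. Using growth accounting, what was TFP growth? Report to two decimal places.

3.15%

GDP growth = (3366.6 − 3100) / 3100 = 8.6%.
The capital stock growth = (1800 − 1600) / 1600 = 12.5%.
The labor force growth = (2062 − 2000) / 2000 = 3.1%.
Labor's share = 1 − 0.25 = 0.75.
The capital stock: 0.25 × 12.5 = 3.125 pp.
The labor force: 0.75 × 3.1 = 2.325 pp.
TFP growth = 8.6 − 5.45 = 3.15%.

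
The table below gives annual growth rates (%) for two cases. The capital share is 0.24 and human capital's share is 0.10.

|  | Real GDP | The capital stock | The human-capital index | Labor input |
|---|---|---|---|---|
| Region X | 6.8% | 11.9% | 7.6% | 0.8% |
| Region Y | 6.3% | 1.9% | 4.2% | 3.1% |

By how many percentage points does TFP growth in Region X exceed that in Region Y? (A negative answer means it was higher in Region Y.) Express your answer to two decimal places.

-0.72 percentage points

Labor's share = 1 − 0.24 − 0.1 = 0.66.
Region X: TFP = 6.8 − 2.856 − 0.76 − 0.528 = 2.656%.
Region Y: TFP = 6.3 − 0.456 − 0.42 − 2.046 = 3.378%.
Difference = 2.656 − (3.378) = -0.722 pp.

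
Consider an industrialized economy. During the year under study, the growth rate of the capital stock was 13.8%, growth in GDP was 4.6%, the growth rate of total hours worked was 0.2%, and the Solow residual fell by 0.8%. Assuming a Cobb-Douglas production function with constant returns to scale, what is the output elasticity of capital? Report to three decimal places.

α = 0.382

gY = gA + α·gK + (1−α)·gL, so gY − gA − gL = α(gK − gL).
4.6 + 0.8 − 0.2 = α × (13.8 − 0.2).
5.2 = 13.6 α, so α = 0.38235.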